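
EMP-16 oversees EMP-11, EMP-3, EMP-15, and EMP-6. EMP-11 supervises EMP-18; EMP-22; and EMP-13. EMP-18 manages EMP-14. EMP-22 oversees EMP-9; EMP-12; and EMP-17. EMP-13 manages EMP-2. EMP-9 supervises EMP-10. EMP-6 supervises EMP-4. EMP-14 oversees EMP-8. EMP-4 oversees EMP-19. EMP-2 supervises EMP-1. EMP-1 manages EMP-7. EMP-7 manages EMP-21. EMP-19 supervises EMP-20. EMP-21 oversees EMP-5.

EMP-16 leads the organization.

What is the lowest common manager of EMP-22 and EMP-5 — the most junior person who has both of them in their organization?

EMP-11

EMP-22's chain of managers is EMP-11, EMP-16. EMP-5's chain of managers is EMP-21, EMP-7, EMP-1, EMP-2, EMP-13, EMP-11, EMP-16. The first manager that appears in both chains is EMP-11.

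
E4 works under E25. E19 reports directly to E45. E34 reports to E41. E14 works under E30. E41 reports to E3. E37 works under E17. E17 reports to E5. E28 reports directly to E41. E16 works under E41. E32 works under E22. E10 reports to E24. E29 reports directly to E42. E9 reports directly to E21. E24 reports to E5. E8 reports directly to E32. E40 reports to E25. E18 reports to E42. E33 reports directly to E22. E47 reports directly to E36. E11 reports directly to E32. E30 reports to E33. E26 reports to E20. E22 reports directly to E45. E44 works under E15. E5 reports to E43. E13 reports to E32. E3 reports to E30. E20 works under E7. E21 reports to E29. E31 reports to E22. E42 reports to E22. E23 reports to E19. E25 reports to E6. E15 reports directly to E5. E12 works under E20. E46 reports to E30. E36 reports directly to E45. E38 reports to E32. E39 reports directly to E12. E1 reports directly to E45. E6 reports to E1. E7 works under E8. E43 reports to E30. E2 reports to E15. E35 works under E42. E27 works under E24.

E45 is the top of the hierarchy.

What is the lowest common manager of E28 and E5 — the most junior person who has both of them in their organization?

E30

E28's chain of managers is E41, E3, E30, E33, E22, E45. E5's chain of managers is E43, E30, E33, E22, E45. The first manager that appears in both chains is E30.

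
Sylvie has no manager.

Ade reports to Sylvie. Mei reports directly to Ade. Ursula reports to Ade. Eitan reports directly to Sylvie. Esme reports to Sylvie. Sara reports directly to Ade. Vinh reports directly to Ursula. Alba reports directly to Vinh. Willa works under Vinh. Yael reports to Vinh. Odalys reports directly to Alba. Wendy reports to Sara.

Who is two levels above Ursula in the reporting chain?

Ursula reports to Ade, and Ade reports to Sylvie. So Ursula's skip-level manager is Sylvie.

Sylvie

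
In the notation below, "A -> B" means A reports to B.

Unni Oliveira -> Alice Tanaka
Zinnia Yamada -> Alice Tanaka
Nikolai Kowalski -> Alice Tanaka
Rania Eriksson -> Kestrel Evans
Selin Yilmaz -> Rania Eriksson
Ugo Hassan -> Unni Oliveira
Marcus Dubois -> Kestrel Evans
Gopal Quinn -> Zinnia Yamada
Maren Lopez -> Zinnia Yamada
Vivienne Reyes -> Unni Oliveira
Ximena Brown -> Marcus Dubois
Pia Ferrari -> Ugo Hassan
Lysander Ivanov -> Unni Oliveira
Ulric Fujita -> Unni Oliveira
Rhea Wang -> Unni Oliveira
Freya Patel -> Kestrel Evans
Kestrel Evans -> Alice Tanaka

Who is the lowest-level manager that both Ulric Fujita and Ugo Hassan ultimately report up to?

Unni Oliveira

Ulric Fujita's chain of managers is Unni Oliveira, Alice Tanaka. Ugo Hassan's chain of managers is Unni Oliveira, Alice Tanaka. The first manager that appears in both chains is Unni Oliveira.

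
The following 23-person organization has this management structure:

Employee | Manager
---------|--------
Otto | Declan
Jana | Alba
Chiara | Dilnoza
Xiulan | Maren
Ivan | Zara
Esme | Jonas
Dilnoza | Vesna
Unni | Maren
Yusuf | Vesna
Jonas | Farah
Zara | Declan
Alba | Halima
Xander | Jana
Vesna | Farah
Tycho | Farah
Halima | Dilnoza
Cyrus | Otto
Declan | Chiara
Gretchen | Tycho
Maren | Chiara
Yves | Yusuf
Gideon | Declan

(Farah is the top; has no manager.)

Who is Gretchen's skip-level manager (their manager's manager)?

Farah

Gretchen reports to Tycho, and Tycho reports to Farah. So Gretchen's skip-level manager is Farah.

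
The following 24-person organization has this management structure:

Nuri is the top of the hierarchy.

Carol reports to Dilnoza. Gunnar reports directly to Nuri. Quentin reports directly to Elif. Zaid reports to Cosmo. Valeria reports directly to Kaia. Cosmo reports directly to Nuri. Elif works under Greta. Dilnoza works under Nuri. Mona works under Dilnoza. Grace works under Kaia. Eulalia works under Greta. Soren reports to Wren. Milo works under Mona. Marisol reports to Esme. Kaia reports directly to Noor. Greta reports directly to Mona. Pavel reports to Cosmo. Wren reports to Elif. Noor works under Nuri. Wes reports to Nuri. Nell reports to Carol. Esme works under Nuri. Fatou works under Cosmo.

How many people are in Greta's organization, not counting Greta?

Greta directly manages Elif, Eulalia. Under Elif: Quentin, Wren, Soren (3). Eulalia has no reports. So Greta's organization is 2 direct reports plus everyone under them: 4 + 1 = 5.

5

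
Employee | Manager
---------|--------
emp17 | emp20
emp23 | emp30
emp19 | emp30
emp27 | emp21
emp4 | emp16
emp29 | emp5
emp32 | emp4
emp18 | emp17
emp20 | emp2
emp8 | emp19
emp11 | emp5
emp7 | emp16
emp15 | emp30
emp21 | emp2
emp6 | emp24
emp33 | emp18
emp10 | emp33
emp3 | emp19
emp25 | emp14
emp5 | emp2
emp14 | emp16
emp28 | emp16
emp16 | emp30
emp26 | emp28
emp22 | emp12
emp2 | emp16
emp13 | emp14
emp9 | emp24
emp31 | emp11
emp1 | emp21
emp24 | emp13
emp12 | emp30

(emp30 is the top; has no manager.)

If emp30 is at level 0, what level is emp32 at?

3

Chain from emp32 up to emp30: emp32 → emp4 → emp16 → emp30. That is 3 steps up, so emp32 is 3 levels below emp30.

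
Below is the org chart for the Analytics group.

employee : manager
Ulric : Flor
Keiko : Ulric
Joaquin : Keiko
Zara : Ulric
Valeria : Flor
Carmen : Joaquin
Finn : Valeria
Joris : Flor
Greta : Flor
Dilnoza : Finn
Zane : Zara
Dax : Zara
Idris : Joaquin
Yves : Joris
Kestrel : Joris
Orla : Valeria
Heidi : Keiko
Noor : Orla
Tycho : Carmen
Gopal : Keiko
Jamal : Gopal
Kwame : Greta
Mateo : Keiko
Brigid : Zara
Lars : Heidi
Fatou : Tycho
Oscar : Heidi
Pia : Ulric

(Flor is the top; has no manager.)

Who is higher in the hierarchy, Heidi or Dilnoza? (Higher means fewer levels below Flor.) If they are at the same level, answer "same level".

same level

Both Heidi and Dilnoza are 3 levels below Flor.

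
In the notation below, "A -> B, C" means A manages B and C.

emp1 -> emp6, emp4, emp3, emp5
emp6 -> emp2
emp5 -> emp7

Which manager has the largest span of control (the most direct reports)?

emp1

Direct-report counts: emp1 has 4; emp5 has 1; emp6 has 1. The largest is 4, held by emp1.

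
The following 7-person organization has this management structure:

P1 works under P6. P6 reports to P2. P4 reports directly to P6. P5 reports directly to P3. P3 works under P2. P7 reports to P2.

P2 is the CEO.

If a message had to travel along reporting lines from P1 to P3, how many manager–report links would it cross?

3

P1 is 2 levels below P2, and P3 is 1 level below P2 (their lowest common manager). The shortest path runs up from P1 to P2 and back down to P3: 2 + 1 = 3 links.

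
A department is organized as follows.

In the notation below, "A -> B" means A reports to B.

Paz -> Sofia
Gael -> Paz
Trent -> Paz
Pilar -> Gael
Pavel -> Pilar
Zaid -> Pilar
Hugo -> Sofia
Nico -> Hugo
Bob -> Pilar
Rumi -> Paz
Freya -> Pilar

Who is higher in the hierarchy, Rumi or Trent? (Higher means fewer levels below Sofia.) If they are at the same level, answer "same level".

Both Rumi and Trent are 2 levels below Sofia.

same level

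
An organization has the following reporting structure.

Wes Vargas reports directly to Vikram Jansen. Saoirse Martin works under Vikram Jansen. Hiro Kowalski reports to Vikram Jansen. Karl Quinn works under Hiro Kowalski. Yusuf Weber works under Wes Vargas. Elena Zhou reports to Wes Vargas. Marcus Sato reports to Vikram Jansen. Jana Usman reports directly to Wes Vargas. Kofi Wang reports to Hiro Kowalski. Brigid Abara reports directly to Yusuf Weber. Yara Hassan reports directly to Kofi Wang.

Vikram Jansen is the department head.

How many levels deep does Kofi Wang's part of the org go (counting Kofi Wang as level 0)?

The longest chain under Kofi Wang runs Kofi Wang → Yara Hassan, which is 1 level below Kofi Wang.

1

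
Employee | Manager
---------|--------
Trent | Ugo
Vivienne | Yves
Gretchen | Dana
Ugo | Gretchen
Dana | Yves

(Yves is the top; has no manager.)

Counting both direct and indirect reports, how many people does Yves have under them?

Yves directly manages Dana, Vivienne. Under Dana: Gretchen, Ugo, Trent (3). Vivienne has no reports. So Yves's organization is 2 direct reports plus everyone under them: 4 + 1 = 5.

5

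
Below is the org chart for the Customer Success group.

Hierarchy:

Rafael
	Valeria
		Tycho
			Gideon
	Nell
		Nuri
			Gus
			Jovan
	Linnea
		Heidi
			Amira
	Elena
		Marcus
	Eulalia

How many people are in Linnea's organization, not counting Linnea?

2

Linnea directly manages Heidi. Under Heidi: Amira (1). That's 2 in total.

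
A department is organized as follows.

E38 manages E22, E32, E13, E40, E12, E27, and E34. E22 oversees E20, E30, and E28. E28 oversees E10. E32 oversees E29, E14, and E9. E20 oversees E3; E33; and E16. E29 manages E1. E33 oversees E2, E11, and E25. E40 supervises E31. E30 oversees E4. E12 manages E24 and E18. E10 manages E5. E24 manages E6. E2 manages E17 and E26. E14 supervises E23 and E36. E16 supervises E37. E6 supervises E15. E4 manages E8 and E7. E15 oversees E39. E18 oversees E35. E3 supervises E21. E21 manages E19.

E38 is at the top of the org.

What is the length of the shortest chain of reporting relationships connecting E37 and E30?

E37 is 3 levels below E22, and E30 is 1 level below E22 (their lowest common manager). The shortest path runs up from E37 to E22 and back down to E30: 3 + 1 = 4 links.

4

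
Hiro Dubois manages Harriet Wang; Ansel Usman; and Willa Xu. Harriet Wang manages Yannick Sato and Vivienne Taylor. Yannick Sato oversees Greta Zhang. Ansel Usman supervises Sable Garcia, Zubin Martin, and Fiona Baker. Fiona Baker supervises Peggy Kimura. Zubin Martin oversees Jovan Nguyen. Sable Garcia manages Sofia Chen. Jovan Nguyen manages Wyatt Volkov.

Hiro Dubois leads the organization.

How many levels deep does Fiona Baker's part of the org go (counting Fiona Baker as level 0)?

1

The longest chain under Fiona Baker runs Fiona Baker → Peggy Kimura, which is 1 level below Fiona Baker.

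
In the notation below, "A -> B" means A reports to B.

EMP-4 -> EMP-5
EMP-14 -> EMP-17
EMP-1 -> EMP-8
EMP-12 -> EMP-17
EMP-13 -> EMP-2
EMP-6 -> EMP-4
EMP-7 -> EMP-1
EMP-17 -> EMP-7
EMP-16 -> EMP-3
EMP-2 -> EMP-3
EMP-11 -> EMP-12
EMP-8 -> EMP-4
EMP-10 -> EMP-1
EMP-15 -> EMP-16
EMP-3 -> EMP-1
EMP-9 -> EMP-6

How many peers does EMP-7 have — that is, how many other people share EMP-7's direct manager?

EMP-7 reports to EMP-1. EMP-1's other direct reports are EMP-3, EMP-10 — 2 peers.

2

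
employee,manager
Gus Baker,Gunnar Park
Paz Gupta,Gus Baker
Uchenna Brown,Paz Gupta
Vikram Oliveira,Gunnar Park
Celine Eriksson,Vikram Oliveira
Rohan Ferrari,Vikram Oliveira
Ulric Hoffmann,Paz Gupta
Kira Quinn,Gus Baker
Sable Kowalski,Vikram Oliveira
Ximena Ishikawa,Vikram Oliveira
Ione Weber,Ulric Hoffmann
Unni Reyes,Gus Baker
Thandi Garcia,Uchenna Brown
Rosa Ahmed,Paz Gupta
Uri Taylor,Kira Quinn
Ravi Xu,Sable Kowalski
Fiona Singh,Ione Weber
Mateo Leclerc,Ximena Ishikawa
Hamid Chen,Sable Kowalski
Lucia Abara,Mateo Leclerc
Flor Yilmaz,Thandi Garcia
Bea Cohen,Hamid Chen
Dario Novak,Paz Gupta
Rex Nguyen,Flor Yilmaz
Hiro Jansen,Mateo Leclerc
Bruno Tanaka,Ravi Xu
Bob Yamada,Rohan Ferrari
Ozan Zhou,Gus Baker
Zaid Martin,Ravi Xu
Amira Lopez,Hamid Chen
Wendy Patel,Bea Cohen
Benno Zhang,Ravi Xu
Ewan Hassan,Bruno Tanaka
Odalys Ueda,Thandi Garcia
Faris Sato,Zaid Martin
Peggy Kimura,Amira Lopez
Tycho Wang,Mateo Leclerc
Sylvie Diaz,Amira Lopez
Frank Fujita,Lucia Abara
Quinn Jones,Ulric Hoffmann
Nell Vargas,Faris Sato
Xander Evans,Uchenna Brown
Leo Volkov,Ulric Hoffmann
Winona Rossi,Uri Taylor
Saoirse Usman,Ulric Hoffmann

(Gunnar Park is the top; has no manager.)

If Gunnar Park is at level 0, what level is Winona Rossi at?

4

Chain from Winona Rossi up to Gunnar Park: Winona Rossi → Uri Taylor → Kira Quinn → Gus Baker → Gunnar Park. That is 4 steps up, so Winona Rossi is 4 levels below Gunnar Park.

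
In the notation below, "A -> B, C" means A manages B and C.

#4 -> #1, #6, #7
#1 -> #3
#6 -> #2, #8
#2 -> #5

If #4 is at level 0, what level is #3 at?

2

Chain from #3 up to #4: #3 → #1 → #4. That is 2 steps up, so #3 is 2 levels below #4.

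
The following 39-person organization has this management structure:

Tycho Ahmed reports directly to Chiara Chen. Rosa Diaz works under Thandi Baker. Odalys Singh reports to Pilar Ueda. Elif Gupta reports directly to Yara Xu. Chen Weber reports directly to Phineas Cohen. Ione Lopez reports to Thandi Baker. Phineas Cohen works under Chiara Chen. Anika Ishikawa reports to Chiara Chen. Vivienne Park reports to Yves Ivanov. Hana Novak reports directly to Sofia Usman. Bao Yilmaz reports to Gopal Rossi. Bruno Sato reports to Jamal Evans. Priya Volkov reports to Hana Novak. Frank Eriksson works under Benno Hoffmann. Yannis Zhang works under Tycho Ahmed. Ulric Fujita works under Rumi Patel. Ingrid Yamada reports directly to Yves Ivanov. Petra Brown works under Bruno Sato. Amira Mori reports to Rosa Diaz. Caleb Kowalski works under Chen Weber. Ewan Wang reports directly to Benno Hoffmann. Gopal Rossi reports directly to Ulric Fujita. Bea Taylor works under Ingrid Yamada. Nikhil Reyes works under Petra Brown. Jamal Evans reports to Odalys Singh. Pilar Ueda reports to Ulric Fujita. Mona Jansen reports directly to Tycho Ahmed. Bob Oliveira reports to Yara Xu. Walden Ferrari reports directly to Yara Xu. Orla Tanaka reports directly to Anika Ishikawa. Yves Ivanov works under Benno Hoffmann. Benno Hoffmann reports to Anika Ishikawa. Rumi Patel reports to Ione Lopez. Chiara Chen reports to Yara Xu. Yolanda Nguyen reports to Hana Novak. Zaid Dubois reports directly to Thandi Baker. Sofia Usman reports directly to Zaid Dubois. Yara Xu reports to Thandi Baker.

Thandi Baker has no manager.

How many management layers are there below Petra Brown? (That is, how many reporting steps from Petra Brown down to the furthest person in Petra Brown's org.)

The longest chain under Petra Brown runs Petra Brown → Nikhil Reyes, which is 1 level below Petra Brown.

1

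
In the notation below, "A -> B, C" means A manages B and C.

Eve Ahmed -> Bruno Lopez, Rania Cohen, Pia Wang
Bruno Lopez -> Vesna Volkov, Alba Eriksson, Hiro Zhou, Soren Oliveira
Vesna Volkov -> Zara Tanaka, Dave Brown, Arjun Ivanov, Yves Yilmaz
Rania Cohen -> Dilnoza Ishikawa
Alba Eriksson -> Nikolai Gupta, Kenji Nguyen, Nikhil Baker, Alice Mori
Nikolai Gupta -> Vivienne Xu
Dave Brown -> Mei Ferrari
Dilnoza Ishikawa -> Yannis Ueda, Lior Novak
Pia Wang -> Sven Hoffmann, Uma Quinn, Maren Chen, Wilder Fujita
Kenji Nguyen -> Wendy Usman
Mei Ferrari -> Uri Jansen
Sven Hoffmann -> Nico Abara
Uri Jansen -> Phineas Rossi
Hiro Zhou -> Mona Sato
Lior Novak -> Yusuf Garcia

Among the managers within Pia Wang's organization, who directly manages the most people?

Direct-report counts within Pia Wang's organization: Pia Wang has 4; Sven Hoffmann has 1. The largest is 4, held by Pia Wang.

Pia Wang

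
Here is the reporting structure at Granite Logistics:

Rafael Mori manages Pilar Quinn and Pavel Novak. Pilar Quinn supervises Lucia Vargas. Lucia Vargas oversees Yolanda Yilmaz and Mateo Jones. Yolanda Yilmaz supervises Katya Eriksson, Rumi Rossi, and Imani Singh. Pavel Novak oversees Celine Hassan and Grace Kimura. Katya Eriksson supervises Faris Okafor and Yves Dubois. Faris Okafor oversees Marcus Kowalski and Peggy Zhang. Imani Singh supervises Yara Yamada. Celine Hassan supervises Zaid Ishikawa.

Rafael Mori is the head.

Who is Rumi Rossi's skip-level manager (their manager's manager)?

Rumi Rossi reports to Yolanda Yilmaz, and Yolanda Yilmaz reports to Lucia Vargas. So Rumi Rossi's skip-level manager is Lucia Vargas.

Lucia Vargas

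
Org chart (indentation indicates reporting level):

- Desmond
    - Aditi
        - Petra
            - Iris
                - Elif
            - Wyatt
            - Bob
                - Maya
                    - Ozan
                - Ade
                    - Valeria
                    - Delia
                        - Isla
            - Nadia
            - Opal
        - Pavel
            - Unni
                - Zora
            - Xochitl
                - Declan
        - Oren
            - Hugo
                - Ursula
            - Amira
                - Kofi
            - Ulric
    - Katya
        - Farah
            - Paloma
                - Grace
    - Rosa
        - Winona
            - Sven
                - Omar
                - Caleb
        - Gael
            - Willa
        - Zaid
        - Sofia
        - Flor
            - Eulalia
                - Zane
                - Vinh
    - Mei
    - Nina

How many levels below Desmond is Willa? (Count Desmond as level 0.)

Chain from Willa up to Desmond: Willa → Gael → Rosa → Desmond. That is 3 steps up, so Willa is 3 levels below Desmond.

3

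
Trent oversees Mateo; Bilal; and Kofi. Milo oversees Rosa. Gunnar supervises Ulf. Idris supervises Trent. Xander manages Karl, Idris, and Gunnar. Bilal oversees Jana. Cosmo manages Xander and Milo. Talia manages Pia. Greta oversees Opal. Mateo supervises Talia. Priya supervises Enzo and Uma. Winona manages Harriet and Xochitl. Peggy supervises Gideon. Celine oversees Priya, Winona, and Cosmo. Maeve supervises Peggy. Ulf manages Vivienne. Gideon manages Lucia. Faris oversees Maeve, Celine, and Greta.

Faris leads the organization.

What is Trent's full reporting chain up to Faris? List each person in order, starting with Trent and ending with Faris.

Trent -> Idris -> Xander -> Cosmo -> Celine -> Faris

Trent reports to Idris. Idris reports to Xander. Xander reports to Cosmo. Cosmo reports to Celine. Celine reports to Faris. Faris is at the top.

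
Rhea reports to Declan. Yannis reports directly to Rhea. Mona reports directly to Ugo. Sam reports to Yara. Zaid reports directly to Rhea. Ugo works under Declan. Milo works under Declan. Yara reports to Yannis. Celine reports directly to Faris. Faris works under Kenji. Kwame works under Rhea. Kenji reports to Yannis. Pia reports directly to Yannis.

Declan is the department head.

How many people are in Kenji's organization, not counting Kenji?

2

Kenji directly manages Faris. Under Faris: Celine (1). That's 2 in total.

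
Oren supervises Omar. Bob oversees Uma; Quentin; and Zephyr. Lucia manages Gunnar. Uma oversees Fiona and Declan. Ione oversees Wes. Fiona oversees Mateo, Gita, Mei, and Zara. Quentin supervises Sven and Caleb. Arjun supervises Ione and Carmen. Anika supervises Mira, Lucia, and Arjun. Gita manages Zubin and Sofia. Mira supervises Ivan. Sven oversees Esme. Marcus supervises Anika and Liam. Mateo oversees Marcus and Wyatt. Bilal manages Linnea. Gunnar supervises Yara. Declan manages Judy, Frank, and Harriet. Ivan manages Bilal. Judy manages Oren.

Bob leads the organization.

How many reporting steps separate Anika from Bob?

5

Chain from Anika up to Bob: Anika → Marcus → Mateo → Fiona → Uma → Bob. That is 5 steps up, so Anika is 5 levels below Bob.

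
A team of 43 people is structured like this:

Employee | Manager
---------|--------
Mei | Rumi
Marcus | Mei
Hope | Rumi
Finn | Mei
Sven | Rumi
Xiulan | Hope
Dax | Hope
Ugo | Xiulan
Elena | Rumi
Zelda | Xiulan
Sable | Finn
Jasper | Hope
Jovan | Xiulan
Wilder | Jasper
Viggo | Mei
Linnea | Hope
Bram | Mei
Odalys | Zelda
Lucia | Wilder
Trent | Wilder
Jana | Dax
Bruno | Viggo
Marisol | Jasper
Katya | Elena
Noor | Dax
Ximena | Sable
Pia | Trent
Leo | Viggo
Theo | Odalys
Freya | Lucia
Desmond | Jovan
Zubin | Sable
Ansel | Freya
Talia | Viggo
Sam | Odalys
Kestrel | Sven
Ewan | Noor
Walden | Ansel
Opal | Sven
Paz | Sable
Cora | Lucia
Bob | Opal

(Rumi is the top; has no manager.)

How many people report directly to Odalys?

2

Odalys directly manages Theo, Sam. That is 2 direct reports.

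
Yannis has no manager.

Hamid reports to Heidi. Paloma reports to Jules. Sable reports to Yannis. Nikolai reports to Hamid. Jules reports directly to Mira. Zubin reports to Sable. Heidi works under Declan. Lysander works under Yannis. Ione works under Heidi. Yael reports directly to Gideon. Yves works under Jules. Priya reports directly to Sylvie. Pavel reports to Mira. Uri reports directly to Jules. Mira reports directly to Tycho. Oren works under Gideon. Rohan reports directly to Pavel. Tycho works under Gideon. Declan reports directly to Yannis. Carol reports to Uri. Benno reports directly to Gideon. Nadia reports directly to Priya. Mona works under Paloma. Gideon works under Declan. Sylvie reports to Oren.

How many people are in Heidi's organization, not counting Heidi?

Heidi directly manages Hamid, Ione. Under Hamid: Nikolai (1). Ione has no reports. So Heidi's organization is 2 direct reports plus everyone under them: 2 + 1 = 3.

3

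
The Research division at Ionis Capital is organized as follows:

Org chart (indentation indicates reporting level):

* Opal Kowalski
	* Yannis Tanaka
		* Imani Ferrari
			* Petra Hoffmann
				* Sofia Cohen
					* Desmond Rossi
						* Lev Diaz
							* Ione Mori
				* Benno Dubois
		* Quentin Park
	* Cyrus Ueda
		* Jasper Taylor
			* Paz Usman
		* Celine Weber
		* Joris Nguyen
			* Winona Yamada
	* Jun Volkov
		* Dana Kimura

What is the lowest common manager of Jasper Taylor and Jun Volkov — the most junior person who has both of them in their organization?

Opal Kowalski

Jasper Taylor's chain of managers is Cyrus Ueda, Opal Kowalski. Jun Volkov's chain of managers is Opal Kowalski. The first manager that appears in both chains is Opal Kowalski.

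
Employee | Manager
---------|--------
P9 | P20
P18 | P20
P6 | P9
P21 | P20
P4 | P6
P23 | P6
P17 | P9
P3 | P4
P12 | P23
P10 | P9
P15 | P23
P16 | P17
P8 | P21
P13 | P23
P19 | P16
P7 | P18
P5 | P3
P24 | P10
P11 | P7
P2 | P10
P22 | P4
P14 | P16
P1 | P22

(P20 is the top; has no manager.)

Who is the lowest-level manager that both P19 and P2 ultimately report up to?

P19's chain of managers is P16, P17, P9, P20. P2's chain of managers is P10, P9, P20. The first manager that appears in both chains is P9.

P9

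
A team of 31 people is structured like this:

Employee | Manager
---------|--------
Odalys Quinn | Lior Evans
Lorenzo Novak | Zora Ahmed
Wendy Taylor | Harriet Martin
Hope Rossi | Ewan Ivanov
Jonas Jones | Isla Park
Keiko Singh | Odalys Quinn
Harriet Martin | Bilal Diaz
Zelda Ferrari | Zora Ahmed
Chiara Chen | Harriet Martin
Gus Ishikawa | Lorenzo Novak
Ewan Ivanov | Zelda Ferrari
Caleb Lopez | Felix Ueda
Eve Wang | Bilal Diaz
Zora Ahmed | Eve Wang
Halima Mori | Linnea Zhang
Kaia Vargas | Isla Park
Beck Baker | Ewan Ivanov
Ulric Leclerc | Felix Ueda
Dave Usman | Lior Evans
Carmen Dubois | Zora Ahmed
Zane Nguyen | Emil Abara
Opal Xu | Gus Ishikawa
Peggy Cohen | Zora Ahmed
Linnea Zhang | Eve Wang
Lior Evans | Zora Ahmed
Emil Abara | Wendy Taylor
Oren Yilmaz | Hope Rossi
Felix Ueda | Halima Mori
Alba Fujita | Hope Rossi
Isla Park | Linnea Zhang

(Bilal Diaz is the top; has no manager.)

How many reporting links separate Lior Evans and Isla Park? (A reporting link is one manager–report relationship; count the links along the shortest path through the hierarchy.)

Lior Evans is 2 levels below Eve Wang, and Isla Park is 2 levels below Eve Wang (their lowest common manager). The shortest path runs up from Lior Evans to Eve Wang and back down to Isla Park: 2 + 2 = 4 links.

4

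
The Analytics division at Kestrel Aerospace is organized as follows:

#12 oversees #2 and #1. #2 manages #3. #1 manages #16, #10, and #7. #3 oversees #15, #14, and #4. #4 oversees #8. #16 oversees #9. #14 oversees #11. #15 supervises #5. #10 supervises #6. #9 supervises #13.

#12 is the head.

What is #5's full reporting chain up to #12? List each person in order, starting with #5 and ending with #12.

#5 reports to #15. #15 reports to #3. #3 reports to #2. #2 reports to #12. #12 is at the top.

#5 -> #15 -> #3 -> #2 -> #12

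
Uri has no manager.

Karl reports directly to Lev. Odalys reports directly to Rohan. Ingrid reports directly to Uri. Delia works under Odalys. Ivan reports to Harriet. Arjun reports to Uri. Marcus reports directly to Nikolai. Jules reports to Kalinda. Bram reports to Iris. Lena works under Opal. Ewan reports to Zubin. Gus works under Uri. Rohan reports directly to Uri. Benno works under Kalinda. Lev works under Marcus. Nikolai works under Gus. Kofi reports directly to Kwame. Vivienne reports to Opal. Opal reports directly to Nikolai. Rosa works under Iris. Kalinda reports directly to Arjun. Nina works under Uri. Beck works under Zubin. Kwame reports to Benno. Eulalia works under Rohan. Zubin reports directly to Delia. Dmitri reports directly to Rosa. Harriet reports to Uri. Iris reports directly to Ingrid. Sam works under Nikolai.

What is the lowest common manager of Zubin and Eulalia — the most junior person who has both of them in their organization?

Rohan

Zubin's chain of managers is Delia, Odalys, Rohan, Uri. Eulalia's chain of managers is Rohan, Uri. The first manager that appears in both chains is Rohan.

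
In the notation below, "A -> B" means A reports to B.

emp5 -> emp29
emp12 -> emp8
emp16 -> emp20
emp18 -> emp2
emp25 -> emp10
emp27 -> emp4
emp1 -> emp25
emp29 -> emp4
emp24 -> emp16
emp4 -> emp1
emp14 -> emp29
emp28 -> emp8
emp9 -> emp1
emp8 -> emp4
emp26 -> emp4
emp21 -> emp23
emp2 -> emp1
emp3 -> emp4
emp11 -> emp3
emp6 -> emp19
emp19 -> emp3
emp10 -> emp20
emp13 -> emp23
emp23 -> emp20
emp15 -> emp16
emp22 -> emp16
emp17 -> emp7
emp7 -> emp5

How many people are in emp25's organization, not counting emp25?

emp25 directly manages emp1. Under emp1: emp9, emp4, emp29, emp5, emp7, emp17, emp14, emp26, emp8, emp28, emp12, emp3, emp11, emp19, emp6, emp27, emp2, emp18 (18). That's 19 in total.

19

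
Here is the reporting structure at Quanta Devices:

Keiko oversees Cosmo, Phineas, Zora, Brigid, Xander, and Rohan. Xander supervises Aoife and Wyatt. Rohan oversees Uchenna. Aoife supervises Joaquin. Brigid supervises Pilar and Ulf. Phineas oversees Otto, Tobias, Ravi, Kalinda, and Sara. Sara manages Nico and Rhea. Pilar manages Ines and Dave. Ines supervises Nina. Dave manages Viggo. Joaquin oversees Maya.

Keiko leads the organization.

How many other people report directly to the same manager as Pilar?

Pilar reports to Brigid. Brigid's other direct reports are Ulf — 1 peer.

1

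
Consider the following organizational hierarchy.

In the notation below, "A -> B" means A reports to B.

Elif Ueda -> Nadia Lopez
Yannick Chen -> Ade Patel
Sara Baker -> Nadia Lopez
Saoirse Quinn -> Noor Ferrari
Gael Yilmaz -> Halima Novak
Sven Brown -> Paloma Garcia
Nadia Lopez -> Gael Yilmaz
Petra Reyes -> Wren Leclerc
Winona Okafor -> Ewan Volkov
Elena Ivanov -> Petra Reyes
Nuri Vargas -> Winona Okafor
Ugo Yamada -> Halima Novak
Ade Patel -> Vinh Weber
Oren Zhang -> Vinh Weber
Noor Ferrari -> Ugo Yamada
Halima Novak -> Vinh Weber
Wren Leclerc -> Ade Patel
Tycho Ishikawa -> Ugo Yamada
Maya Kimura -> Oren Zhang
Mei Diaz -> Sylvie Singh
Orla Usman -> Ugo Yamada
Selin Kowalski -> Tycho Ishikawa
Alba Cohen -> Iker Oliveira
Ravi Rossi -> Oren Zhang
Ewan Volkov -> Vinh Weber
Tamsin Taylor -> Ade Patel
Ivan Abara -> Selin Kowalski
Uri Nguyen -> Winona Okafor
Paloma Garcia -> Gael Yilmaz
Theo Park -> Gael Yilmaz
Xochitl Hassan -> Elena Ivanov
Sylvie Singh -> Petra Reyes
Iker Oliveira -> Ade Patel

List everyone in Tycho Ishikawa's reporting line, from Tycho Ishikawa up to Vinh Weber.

Tycho Ishikawa reports to Ugo Yamada. Ugo Yamada reports to Halima Novak. Halima Novak reports to Vinh Weber. Vinh Weber is at the top.

Tycho Ishikawa -> Ugo Yamada -> Halima Novak -> Vinh Weber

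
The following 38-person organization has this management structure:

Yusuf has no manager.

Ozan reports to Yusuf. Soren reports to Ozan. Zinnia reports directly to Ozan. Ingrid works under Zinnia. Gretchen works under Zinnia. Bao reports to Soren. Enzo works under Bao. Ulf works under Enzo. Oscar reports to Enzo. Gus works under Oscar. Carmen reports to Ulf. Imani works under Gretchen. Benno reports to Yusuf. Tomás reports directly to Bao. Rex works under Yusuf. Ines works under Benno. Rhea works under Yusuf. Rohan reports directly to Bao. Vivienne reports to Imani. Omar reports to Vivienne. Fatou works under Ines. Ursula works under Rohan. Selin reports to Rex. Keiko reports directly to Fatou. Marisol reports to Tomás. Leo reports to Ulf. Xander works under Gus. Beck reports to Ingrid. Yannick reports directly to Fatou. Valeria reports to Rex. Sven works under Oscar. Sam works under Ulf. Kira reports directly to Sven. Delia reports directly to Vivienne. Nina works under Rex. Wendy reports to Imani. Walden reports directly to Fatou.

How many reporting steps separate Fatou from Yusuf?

3

Chain from Fatou up to Yusuf: Fatou → Ines → Benno → Yusuf. That is 3 steps up, so Fatou is 3 levels below Yusuf.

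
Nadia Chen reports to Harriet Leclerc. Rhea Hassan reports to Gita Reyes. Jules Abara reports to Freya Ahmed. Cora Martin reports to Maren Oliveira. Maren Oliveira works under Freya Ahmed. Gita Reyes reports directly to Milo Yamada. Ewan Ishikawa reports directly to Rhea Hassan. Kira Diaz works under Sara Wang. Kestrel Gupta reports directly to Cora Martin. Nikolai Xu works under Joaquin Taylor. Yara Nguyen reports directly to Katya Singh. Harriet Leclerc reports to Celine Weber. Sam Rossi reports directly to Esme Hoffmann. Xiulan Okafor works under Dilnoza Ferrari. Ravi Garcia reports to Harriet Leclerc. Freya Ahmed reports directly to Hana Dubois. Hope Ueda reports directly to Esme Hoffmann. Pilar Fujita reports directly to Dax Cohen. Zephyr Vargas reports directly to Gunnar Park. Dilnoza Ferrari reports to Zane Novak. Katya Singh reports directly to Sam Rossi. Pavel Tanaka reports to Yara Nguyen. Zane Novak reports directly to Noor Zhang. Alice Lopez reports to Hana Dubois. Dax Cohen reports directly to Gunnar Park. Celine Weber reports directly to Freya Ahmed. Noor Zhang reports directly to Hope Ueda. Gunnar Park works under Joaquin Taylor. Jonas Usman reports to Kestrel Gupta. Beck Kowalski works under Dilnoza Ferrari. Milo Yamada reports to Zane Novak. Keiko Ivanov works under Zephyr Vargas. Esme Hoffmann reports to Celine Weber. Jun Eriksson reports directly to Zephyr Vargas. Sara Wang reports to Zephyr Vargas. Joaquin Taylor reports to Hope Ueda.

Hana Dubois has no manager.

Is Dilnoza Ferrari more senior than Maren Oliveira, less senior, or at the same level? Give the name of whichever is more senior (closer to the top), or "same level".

Dilnoza Ferrari is 7 levels below Hana Dubois; Maren Oliveira is 2. Maren Oliveira is higher.

Maren Oliveira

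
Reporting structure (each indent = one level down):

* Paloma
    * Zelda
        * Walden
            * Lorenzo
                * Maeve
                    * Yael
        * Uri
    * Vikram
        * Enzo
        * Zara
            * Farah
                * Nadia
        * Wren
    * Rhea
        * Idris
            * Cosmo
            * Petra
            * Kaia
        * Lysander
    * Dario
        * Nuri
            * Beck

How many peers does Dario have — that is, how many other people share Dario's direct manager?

3

Dario reports to Paloma. Paloma's other direct reports are Zelda, Vikram, Rhea — 3 peers.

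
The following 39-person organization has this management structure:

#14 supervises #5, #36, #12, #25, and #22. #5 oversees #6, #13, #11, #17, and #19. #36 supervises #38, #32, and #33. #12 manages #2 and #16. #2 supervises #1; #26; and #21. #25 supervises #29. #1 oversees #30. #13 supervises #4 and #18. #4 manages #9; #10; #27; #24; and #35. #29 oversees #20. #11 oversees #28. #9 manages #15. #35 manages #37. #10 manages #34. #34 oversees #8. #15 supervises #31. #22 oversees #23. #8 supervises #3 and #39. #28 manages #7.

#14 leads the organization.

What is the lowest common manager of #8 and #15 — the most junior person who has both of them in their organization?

#4

#8's chain of managers is #34, #10, #4, #13, #5, #14. #15's chain of managers is #9, #4, #13, #5, #14. The first manager that appears in both chains is #4.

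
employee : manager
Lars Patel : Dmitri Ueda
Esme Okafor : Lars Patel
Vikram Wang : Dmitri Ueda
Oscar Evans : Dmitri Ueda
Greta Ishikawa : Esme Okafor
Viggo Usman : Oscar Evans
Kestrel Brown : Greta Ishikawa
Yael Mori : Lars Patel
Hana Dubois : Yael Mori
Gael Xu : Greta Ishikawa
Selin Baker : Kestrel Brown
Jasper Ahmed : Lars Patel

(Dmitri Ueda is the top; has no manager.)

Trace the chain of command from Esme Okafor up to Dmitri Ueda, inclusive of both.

Esme Okafor -> Lars Patel -> Dmitri Ueda

Esme Okafor reports to Lars Patel. Lars Patel reports to Dmitri Ueda. Dmitri Ueda is at the top.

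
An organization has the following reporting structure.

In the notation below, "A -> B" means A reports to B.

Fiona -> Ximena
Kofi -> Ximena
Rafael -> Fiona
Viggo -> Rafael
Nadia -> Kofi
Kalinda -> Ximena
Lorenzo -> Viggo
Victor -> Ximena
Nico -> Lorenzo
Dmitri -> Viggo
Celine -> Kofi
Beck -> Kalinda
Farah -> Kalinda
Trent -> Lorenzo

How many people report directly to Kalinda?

Kalinda directly manages Beck, Farah. That is 2 direct reports.

2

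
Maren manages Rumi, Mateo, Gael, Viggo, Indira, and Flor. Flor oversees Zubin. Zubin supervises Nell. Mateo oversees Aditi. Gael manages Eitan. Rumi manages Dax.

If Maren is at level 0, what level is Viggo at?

1

Chain from Viggo up to Maren: Viggo → Maren. That is 1 step up, so Viggo is 1 level below Maren.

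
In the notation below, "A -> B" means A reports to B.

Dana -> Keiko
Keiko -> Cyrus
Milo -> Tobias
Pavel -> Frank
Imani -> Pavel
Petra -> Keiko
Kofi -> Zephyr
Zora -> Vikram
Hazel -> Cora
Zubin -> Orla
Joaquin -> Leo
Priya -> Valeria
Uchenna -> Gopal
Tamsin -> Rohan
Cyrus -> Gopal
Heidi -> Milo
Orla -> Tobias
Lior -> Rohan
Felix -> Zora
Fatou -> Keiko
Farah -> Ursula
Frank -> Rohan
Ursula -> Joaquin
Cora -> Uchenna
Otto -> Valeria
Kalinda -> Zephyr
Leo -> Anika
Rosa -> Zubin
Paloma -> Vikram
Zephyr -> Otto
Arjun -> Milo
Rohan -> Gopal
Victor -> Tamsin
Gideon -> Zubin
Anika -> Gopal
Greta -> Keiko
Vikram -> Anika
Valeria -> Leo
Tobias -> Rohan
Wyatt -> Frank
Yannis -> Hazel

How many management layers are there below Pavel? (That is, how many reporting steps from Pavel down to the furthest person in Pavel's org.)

The longest chain under Pavel runs Pavel → Imani, which is 1 level below Pavel.

1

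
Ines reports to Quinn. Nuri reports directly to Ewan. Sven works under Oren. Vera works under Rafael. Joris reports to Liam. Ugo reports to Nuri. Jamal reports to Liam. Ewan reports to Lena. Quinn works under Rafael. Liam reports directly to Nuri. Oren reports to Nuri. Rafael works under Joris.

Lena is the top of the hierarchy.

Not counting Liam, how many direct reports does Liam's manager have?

2

Liam reports to Nuri. Nuri's other direct reports are Ugo, Oren — 2 peers.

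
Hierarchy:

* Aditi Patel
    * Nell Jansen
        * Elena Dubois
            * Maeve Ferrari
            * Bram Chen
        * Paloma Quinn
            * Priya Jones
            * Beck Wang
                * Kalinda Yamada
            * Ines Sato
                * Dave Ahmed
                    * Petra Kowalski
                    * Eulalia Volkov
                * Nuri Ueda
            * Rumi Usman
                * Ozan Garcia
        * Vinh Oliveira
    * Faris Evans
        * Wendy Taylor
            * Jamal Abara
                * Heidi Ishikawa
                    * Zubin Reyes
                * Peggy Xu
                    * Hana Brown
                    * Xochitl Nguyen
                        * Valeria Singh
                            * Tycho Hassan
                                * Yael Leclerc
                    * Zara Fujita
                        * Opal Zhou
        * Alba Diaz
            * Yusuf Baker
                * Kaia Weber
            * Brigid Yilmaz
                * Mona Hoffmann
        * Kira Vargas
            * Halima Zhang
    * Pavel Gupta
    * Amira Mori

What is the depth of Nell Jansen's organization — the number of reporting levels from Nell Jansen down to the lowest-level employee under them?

The longest chain under Nell Jansen runs Nell Jansen → Paloma Quinn → Ines Sato → Dave Ahmed → Eulalia Volkov, which is 4 levels below Nell Jansen.

4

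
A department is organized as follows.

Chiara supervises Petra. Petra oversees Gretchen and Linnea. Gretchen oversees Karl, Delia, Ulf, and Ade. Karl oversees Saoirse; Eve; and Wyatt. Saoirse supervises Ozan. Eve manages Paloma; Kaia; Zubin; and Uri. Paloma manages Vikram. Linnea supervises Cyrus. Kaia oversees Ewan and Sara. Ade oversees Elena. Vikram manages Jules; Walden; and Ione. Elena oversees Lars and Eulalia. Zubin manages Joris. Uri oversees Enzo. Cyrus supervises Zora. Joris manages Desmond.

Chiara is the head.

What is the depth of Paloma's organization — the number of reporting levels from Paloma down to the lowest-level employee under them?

2

The longest chain under Paloma runs Paloma → Vikram → Ione, which is 2 levels below Paloma.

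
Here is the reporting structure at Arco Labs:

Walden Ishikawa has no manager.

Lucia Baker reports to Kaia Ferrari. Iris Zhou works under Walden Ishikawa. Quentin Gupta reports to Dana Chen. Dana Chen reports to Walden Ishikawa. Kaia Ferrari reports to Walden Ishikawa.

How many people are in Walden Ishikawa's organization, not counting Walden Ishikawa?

Walden Ishikawa directly manages Dana Chen, Kaia Ferrari, Iris Zhou. Under Dana Chen: Quentin Gupta (1). Under Kaia Ferrari: Lucia Baker (1). Iris Zhou has no reports. So Walden Ishikawa's organization is 3 direct reports plus everyone under them: 2 + 2 + 1 = 5.

5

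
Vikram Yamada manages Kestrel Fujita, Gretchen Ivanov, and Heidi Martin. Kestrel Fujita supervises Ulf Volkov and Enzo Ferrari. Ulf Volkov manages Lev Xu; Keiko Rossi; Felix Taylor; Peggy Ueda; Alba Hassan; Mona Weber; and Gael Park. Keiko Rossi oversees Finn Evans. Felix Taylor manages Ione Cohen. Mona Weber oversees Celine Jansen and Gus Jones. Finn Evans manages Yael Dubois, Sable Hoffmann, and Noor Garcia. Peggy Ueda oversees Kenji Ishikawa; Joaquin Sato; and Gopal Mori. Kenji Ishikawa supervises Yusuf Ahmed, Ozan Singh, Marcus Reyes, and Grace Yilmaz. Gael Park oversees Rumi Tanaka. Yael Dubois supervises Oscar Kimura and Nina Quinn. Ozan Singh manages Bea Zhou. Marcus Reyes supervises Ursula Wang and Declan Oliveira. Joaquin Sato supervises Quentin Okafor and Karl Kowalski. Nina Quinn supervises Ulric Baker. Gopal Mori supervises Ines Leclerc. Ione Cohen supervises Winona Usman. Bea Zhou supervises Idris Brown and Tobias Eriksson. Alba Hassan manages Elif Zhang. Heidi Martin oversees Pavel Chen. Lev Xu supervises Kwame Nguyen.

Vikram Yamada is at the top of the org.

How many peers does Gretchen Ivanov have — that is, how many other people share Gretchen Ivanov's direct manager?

2

Gretchen Ivanov reports to Vikram Yamada. Vikram Yamada's other direct reports are Kestrel Fujita, Heidi Martin — 2 peers.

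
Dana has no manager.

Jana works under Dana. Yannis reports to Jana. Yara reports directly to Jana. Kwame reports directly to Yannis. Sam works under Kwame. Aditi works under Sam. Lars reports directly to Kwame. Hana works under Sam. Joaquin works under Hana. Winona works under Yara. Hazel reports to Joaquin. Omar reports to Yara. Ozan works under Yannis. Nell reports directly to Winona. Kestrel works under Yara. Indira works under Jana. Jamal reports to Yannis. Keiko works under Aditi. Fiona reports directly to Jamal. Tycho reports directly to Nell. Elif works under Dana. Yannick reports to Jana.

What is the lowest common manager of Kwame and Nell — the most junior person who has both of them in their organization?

Jana

Kwame's chain of managers is Yannis, Jana, Dana. Nell's chain of managers is Winona, Yara, Jana, Dana. The first manager that appears in both chains is Jana.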